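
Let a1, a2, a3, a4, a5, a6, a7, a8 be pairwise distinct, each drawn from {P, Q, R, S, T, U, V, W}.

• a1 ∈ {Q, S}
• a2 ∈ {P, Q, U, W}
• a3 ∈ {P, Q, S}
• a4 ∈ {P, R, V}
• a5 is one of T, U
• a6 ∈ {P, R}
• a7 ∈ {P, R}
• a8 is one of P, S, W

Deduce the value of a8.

The 8 variables draw from only 8 values {P, Q, R, S, T, U, V, W}, so each is used; only a5 can be T, hence a5 = T.
The 7 still-open variables together cover exactly {P, Q, R, S, U, V, W} — 7 values for 7 variables — and U appears only in a2's list, so a2 = U.
Among the 6 still-open variables, V fits only a4 (and all 6 values in {P, Q, R, S, V, W} must be used), so a4 = V.
Among the 5 still-open variables, W fits only a8 (and all 5 values in {P, Q, R, S, W} must be used), so a8 = W.

W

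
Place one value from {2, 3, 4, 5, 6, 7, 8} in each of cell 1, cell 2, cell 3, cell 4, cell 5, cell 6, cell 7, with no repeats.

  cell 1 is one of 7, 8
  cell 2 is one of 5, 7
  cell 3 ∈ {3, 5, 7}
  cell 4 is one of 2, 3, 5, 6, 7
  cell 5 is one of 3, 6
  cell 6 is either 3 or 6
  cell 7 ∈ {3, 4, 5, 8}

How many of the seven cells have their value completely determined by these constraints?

Among the 7 variables, 2 fits only cell 4 (and all 7 values in {2, 3, 4, 5, 6, 7, 8} must be used), so cell 4 = 2.
Among the 6 still-open variables, 4 fits only cell 7 (and all 6 values in {3, 4, 5, 6, 7, 8} must be used), so cell 7 = 4.
The 5 still-open variables together cover exactly {3, 5, 6, 7, 8} — 5 values for 5 variables — and 8 appears only in cell 1's list, so cell 1 = 8.
cell 5 and cell 6 share exactly the 2 values {3, 6}; by pigeonhole those values go to them, so strike 3, 6 from cell 3.
Determined: cell 1=8, cell 4=2, cell 7=4. The other cells each still have more than one consistent value. That makes 3.

3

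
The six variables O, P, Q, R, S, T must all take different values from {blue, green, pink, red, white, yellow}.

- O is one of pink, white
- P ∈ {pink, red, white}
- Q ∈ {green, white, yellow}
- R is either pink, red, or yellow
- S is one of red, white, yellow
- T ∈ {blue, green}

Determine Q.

green

Among the 6 variables, blue fits only T (and all 6 values in {blue, green, pink, red, white, yellow} must be used), so T = blue.
The 5 still-open variables draw from only 5 values {green, pink, red, white, yellow}, so each is used; only Q can be green, hence Q = green.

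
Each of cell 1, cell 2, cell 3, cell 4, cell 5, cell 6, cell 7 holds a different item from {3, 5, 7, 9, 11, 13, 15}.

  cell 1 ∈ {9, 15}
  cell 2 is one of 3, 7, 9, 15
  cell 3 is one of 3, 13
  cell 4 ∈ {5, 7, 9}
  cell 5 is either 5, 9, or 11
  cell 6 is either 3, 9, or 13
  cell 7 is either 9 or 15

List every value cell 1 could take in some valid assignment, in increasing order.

9, 15

The 7 variables together cover exactly {3, 5, 7, 9, 11, 13, 15} — 7 values for 7 variables — and 11 appears only in cell 5's list, so cell 5 = 11.
The 6 still-open variables together cover exactly {3, 5, 7, 9, 13, 15} — 6 values for 6 variables — and 5 appears only in cell 4's list, so cell 4 = 5.
The 5 still-open variables draw from only 5 values {3, 7, 9, 13, 15}, so each is used; only cell 2 can be 7, hence cell 2 = 7.
cell 1 and cell 7 share exactly the 2 values {9, 15}; by pigeonhole those values go to them, so strike 9, 15 from cell 6.
No further eliminations apply; cell 1 can still be any of 9, 15.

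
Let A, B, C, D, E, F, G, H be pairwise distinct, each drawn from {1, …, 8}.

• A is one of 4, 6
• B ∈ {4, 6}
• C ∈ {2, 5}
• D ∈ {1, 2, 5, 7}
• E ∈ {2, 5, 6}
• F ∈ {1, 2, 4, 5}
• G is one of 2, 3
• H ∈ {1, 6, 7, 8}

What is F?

The 8 variables together cover exactly {1, 2, 3, 4, 5, 6, 7, 8} — 8 values for 8 variables — and 3 appears only in G's list, so G = 3.
The 7 still-open variables draw from only 7 values {1, 2, 4, 5, 6, 7, 8}, so each is used; only H can be 8, hence H = 8.
The 6 still-open variables draw from only 6 values {1, 2, 4, 5, 6, 7}, so each is used; only D can be 7, hence D = 7.
The 5 still-open variables together cover exactly {1, 2, 4, 5, 6} — 5 values for 5 variables — and 1 appears only in F's list, so F = 1.

1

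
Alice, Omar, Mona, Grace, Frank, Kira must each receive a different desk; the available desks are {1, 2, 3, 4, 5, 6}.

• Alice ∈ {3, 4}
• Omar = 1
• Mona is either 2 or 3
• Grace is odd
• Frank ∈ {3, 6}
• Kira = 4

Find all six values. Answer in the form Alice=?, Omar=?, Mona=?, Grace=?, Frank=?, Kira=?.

Alice=3, Omar=1, Mona=2, Grace=5, Frank=6, Kira=4

Omar has just one choice, so Omar = 1. Remove 1 from Grace.
Kira has just one choice, so Kira = 4. Strike 4 from Alice.
Alice has just one choice, so Alice = 3. Eliminate 3 elsewhere: Mona, Grace, Frank.
Mona must be 2 (only option left).
That leaves Grace = 5.
Frank must be 6 (only option left).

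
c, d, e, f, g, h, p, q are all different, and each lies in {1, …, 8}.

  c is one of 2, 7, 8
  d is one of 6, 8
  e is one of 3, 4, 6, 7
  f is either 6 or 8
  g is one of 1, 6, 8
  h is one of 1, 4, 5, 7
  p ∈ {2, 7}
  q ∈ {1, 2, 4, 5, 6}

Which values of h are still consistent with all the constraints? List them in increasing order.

The 8 variables draw from only 8 values {1, 2, 3, 4, 5, 6, 7, 8}, so each is used; only e can be 3, hence e = 3.
d and f share exactly the 2 values {6, 8}; by pigeonhole those values go to them, so strike 6, 8 from c, g, q.
g must be 1 (only option left). So h, q can't be 1.
The 2 variables c and p are confined to {2, 7}, which locks those values in; drop them from h, q.
No further eliminations apply; h can still be any of 4, 5.

4, 5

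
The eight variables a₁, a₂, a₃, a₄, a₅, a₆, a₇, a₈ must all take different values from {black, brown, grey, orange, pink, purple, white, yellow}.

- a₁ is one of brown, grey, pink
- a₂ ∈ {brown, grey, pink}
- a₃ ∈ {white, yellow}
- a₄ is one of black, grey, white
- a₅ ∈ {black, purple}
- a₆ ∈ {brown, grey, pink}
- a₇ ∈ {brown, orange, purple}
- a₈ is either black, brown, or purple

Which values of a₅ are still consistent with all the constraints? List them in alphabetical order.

black, purple

Among the 8 variables, orange fits only a₇ (and all 8 values in {black, brown, grey, orange, pink, purple, white, yellow} must be used), so a₇ = orange.
Among the 7 still-open variables, yellow fits only a₃ (and all 7 values in {black, brown, grey, pink, purple, white, yellow} must be used), so a₃ = yellow.
The 6 still-open variables together cover exactly {black, brown, grey, pink, purple, white} — 6 values for 6 variables — and white appears only in a₄'s list, so a₄ = white.
a₁, a₂, a₆ share exactly the 3 values {brown, grey, pink}; by pigeonhole those values go to them, so strike brown, grey, pink from a₈.
No further eliminations apply; a₅ can still be any of black, purple.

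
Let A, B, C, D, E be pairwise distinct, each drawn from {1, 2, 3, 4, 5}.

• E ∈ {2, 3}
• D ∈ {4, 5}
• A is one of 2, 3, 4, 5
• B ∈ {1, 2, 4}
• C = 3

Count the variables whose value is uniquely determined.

C has just one choice, so C = 3. Remove 3 from A, E.
E's domain is down to {2}, so E = 2. Eliminate 2 elsewhere: A, B.
The 3 still-open variables together cover exactly {1, 4, 5} — 3 values for 3 variables — and 1 appears only in B's list, so B = 1.
Determined: B=1, C=3, E=2. The other variables each still have more than one consistent value. That makes 3.

3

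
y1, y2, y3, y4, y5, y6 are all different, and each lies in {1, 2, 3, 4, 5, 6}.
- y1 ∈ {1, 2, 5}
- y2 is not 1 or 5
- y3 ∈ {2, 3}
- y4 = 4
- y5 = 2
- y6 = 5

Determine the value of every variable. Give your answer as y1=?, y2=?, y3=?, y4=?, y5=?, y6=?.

y4 has just one choice, so y4 = 4. So y2 can't be 4.
y5's domain is down to {2}, so y5 = 2. Eliminate 2 elsewhere: y1, y2, y3.
That leaves y6 = 5. Remove 5 from y1.
That leaves y1 = 1.
y3 must be 3 (only option left). Eliminate 3 elsewhere: y2.
y2 has just one choice, so y2 = 6.

y1=1, y2=6, y3=3, y4=4, y5=2, y6=5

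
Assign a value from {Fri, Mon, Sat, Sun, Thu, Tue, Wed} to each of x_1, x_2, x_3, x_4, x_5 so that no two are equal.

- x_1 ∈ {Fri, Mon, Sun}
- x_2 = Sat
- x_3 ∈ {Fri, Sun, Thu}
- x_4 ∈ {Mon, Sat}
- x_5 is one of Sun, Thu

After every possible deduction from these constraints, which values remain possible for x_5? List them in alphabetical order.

Sun, Thu

x_2's domain is down to {Sat}, so x_2 = Sat. Remove Sat from x_4.
x_4's domain is down to {Mon}, so x_4 = Mon. Strike Mon from x_1.
No further eliminations apply; x_5 can still be any of Sun, Thu.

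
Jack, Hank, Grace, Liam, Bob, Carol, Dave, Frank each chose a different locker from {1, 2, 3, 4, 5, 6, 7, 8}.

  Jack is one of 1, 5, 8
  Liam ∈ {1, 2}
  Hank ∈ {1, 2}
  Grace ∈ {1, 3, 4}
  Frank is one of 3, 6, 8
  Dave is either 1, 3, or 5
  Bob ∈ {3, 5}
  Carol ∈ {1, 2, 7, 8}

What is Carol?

The 8 variables together cover exactly {1, 2, 3, 4, 5, 6, 7, 8} — 8 values for 8 variables — and 4 appears only in Grace's list, so Grace = 4.
The 7 still-open variables draw from only 7 values {1, 2, 3, 5, 6, 7, 8}, so each is used; only Frank can be 6, hence Frank = 6.
The 6 still-open variables draw from only 6 values {1, 2, 3, 5, 7, 8}, so each is used; only Carol can be 7, hence Carol = 7.

7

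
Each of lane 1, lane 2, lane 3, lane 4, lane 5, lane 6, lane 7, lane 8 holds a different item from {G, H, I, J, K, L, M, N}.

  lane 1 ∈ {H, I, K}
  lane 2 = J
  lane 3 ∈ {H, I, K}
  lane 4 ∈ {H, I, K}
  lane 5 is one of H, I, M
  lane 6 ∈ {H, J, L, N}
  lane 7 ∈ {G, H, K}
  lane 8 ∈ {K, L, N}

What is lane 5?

lane 2 has just one choice, so lane 2 = J. Strike J from lane 6.
The 7 still-open variables together cover exactly {G, H, I, K, L, M, N} — 7 values for 7 variables — and G appears only in lane 7's list, so lane 7 = G.
The 6 still-open variables together cover exactly {H, I, K, L, M, N} — 6 values for 6 variables — and M appears only in lane 5's list, so lane 5 = M.

M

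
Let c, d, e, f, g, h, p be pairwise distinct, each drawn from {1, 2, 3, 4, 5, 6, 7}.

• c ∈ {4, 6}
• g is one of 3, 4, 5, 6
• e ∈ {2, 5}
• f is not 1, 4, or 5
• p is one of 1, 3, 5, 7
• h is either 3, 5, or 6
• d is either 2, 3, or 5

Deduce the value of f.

7

Among the 7 variables, 1 fits only p (and all 7 values in {1, 2, 3, 4, 5, 6, 7} must be used), so p = 1.
The 6 still-open variables together cover exactly {2, 3, 4, 5, 6, 7} — 6 values for 6 variables — and 7 appears only in f's list, so f = 7.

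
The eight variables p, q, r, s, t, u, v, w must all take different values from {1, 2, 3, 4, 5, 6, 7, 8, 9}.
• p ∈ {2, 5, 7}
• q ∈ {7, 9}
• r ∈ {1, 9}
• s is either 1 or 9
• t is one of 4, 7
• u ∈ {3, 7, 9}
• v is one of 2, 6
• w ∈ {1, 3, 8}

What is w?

8

r and s share exactly the 2 values {1, 9}; by pigeonhole those values go to them, so strike 1, 9 from q, u, w.
That leaves q = 7. Eliminate 7 elsewhere: p, t, u.
That leaves t = 4.
u has just one choice, so u = 3. So w can't be 3.
So w = 8.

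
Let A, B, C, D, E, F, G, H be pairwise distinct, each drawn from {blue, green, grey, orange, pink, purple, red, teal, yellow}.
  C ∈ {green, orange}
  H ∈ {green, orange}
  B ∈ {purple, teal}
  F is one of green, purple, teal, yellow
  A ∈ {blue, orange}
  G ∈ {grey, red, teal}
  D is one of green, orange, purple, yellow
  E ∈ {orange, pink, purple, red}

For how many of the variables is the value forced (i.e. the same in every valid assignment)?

1

The 2 variables C and H are confined to {green, orange}, which locks those values in; drop them from A, D, E, F.
That leaves A = blue.
The 3 variables B, D, F are confined to {purple, teal, yellow}, which locks those values in; drop them from E, G.
Determined: A=blue. The other variables each still have more than one consistent value. That makes 1.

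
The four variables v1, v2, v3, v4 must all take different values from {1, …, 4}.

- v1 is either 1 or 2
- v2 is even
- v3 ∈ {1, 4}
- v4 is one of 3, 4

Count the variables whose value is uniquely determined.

The 4 variables together cover exactly {1, 2, 3, 4} — 4 values for 4 variables — and 3 appears only in v4's list, so v4 = 3.
Determined: v4=3. The other variables each still have more than one consistent value. That makes 1.

1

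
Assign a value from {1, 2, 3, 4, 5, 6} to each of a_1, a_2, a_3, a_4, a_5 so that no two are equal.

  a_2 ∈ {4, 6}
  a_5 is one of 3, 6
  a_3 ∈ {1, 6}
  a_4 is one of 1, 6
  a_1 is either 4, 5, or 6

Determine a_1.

5

The 5 variables draw from only 5 values {1, 3, 4, 5, 6}, so each is used; only a_5 can be 3, hence a_5 = 3.
Among the 4 still-open variables, 5 fits only a_1 (and all 4 values in {1, 4, 5, 6} must be used), so a_1 = 5.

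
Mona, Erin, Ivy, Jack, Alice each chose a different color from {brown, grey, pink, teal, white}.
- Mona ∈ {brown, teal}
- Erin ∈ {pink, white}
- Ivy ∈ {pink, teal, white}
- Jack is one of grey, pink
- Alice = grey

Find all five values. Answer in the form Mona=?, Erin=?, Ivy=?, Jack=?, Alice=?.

Alice has just one choice, so Alice = grey. So Jack can't be grey.
Jack must be pink (only option left). Remove pink from Erin, Ivy.
Erin's domain is down to {white}, so Erin = white. So Ivy can't be white.
Ivy must be teal (only option left). Eliminate teal elsewhere: Mona.
Mona must be brown (only option left).

Mona=brown, Erin=white, Ivy=teal, Jack=pink, Alice=grey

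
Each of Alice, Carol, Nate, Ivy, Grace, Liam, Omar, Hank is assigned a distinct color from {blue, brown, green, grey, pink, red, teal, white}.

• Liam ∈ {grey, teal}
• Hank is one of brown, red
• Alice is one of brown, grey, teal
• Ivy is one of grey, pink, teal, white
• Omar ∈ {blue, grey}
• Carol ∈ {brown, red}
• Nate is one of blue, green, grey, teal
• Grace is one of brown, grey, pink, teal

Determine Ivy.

white

Among the 8 variables, green fits only Nate (and all 8 values in {blue, brown, green, grey, pink, red, teal, white} must be used), so Nate = green.
The 7 still-open variables together cover exactly {blue, brown, grey, pink, red, teal, white} — 7 values for 7 variables — and blue appears only in Omar's list, so Omar = blue.
The 6 still-open variables together cover exactly {brown, grey, pink, red, teal, white} — 6 values for 6 variables — and white appears only in Ivy's list, so Ivy = white.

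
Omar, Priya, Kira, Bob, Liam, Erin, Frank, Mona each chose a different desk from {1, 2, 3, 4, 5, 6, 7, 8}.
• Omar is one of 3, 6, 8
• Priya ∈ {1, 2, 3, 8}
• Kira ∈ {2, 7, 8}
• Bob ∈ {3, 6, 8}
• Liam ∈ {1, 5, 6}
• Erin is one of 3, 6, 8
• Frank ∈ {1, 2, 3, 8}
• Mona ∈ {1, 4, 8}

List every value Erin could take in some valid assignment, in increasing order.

The 8 variables draw from only 8 values {1, 2, 3, 4, 5, 6, 7, 8}, so each is used; only Mona can be 4, hence Mona = 4.
The 7 still-open variables draw from only 7 values {1, 2, 3, 5, 6, 7, 8}, so each is used; only Liam can be 5, hence Liam = 5.
The 6 still-open variables together cover exactly {1, 2, 3, 6, 7, 8} — 6 values for 6 variables — and 7 appears only in Kira's list, so Kira = 7.
Omar, Bob, Erin between them cover only {3, 6, 8} — a naked triple. Remove those values from Priya, Frank.
No further eliminations apply; Erin can still be any of 3, 6, 8.

3, 6, 8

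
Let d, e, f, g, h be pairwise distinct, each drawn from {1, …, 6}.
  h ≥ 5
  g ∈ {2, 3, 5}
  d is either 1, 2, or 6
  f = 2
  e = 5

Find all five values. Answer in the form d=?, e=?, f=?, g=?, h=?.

d=1, e=5, f=2, g=3, h=6

e's domain is down to {5}, so e = 5. So g, h can't be 5.
f's domain is down to {2}, so f = 2. Eliminate 2 elsewhere: d, g.
g must be 3 (only option left).
h has just one choice, so h = 6. Remove 6 from d.
That leaves d = 1.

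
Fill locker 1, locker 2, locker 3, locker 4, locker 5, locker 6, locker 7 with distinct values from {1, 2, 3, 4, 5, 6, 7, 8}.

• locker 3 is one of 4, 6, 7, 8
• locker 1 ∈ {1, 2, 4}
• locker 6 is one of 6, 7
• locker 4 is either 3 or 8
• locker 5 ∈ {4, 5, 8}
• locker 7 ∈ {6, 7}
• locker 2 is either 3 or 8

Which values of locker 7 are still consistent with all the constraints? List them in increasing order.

6, 7

The 2 variables locker 2 and locker 4 are confined to {3, 8}, which locks those values in; drop them from locker 3, locker 5.
locker 6 and locker 7 share exactly the 2 values {6, 7}; by pigeonhole those values go to them, so strike 6, 7 from locker 3.
locker 3's domain is down to {4}, so locker 3 = 4. So locker 1, locker 5 can't be 4.
locker 5 has just one choice, so locker 5 = 5.
No further eliminations apply; locker 7 can still be any of 6, 7.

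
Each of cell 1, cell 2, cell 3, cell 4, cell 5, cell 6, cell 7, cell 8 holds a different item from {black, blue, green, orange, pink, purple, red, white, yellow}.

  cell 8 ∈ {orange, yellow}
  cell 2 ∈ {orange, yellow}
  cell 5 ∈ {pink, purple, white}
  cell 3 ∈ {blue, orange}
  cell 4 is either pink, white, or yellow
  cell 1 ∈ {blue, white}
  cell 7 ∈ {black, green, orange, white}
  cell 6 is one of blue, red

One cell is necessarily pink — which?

cell 4

The 2 variables cell 2 and cell 8 are confined to {orange, yellow}, which locks those values in; drop them from cell 3, cell 4, cell 7.
cell 3 must be blue (only option left). Strike blue from cell 1, cell 6.
cell 6 has just one choice, so cell 6 = red.
cell 1 has just one choice, so cell 1 = white. So cell 4, cell 5, cell 7 can't be white.
So pink goes to cell 4.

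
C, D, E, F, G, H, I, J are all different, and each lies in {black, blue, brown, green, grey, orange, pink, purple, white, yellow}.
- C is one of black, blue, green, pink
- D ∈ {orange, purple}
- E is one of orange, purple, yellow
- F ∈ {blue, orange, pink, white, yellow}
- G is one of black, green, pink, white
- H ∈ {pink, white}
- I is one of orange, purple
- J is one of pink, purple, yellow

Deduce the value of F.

The 2 variables D and I are confined to {orange, purple}, which locks those values in; drop them from E, F, J.
That leaves E = yellow. Eliminate yellow elsewhere: F, J.
J has just one choice, so J = pink. Eliminate pink elsewhere: C, F, G, H.
H's domain is down to {white}, so H = white. Remove white from F, G.
So F = blue.

blue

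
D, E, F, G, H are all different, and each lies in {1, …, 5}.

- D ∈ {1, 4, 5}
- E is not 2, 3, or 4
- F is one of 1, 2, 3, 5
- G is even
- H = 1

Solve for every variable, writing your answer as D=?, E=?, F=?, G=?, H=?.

D=4, E=5, F=3, G=2, H=1

H's domain is down to {1}, so H = 1. Eliminate 1 elsewhere: D, E, F.
E has just one choice, so E = 5. So D, F can't be 5.
That leaves D = 4. So G can't be 4.
G's domain is down to {2}, so G = 2. Remove 2 from F.
F has just one choice, so F = 3.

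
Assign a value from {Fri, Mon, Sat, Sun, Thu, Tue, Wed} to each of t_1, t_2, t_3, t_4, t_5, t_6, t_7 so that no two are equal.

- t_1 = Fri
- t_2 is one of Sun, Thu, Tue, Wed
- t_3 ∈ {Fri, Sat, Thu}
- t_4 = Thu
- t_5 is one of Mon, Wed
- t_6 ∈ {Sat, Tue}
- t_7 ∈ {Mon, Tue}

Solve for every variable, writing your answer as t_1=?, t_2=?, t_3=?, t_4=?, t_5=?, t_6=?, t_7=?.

t_1=Fri, t_2=Sun, t_3=Sat, t_4=Thu, t_5=Wed, t_6=Tue, t_7=Mon

t_1 must be Fri (only option left). Eliminate Fri elsewhere: t_3.
t_4's domain is down to {Thu}, so t_4 = Thu. Remove Thu from t_2, t_3.
t_3's domain is down to {Sat}, so t_3 = Sat. Remove Sat from t_6.
t_6 has just one choice, so t_6 = Tue. So t_2, t_7 can't be Tue.
That leaves t_7 = Mon. Strike Mon from t_5.
t_5's domain is down to {Wed}, so t_5 = Wed. So t_2 can't be Wed.
That leaves t_2 = Sun.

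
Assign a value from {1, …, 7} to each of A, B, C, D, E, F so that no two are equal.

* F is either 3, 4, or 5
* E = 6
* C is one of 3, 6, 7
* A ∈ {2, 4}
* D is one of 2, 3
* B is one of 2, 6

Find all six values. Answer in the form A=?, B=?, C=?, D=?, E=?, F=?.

E must be 6 (only option left). Strike 6 from B, C.
That leaves B = 2. So A, D can't be 2.
D must be 3 (only option left). So C, F can't be 3.
That leaves A = 4. Remove 4 from F.
C must be 7 (only option left).
F must be 5 (only option left).

A=4, B=2, C=7, D=3, E=6, F=5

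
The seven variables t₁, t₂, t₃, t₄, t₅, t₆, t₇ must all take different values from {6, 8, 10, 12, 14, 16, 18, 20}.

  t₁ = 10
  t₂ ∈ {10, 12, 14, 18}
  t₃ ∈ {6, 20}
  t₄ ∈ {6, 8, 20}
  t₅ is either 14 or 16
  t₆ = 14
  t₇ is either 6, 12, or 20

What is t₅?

16

t₁ has just one choice, so t₁ = 10. Strike 10 from t₂.
That leaves t₆ = 14. So t₂, t₅ can't be 14.
So t₅ = 16.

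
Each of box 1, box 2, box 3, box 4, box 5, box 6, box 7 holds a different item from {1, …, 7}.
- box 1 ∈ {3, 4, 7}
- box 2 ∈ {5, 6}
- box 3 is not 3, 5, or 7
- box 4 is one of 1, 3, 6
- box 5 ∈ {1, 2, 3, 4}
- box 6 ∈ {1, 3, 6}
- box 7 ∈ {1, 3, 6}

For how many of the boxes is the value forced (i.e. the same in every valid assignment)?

2

The 7 variables together cover exactly {1, 2, 3, 4, 5, 6, 7} — 7 values for 7 variables — and 5 appears only in box 2's list, so box 2 = 5.
The 6 still-open variables together cover exactly {1, 2, 3, 4, 6, 7} — 6 values for 6 variables — and 7 appears only in box 1's list, so box 1 = 7.
box 4, box 6, box 7 between them cover only {1, 3, 6} — a naked triple. Remove those values from box 3, box 5.
Determined: box 1=7, box 2=5. The other boxes each still have more than one consistent value. That makes 2.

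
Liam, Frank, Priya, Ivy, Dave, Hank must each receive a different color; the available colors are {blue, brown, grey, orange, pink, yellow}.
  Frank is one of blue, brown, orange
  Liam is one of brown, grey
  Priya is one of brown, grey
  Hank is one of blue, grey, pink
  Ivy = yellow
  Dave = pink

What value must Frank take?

orange

Ivy's domain is down to {yellow}, so Ivy = yellow.
Dave has just one choice, so Dave = pink. Strike pink from Hank.
The 4 still-open variables together cover exactly {blue, brown, grey, orange} — 4 values for 4 variables — and orange appears only in Frank's list, so Frank = orange.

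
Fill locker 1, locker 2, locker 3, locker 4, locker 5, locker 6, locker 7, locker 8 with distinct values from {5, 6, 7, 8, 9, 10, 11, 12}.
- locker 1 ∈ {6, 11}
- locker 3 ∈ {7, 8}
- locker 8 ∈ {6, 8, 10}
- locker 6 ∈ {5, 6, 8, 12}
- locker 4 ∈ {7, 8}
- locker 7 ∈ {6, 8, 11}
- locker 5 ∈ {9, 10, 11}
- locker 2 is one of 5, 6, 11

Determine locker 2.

The 8 variables together cover exactly {5, 6, 7, 8, 9, 10, 11, 12} — 8 values for 8 variables — and 9 appears only in locker 5's list, so locker 5 = 9.
The 7 still-open variables draw from only 7 values {5, 6, 7, 8, 10, 11, 12}, so each is used; only locker 8 can be 10, hence locker 8 = 10.
The 6 still-open variables draw from only 6 values {5, 6, 7, 8, 11, 12}, so each is used; only locker 6 can be 12, hence locker 6 = 12.
The 5 still-open variables draw from only 5 values {5, 6, 7, 8, 11}, so each is used; only locker 2 can be 5, hence locker 2 = 5.

5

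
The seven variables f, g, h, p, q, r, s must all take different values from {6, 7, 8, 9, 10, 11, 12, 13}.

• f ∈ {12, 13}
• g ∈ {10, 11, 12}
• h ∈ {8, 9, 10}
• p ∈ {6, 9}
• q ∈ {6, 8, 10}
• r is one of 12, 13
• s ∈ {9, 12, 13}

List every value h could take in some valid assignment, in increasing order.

The 7 variables draw from only 7 values {6, 8, 9, 10, 11, 12, 13}, so each is used; only g can be 11, hence g = 11.
The 2 variables f and r are confined to {12, 13}, which locks those values in; drop them from s.
That leaves s = 9. Remove 9 from h, p.
p's domain is down to {6}, so p = 6. Remove 6 from q.
No further eliminations apply; h can still be any of 8, 10.

8, 10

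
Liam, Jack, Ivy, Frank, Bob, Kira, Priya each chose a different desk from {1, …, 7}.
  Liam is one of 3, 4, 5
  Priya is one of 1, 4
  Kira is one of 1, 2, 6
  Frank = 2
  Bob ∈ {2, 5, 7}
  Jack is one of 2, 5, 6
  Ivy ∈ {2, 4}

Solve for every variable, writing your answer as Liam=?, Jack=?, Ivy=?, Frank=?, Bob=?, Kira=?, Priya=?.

Liam=3, Jack=5, Ivy=4, Frank=2, Bob=7, Kira=6, Priya=1

Frank must be 2 (only option left). Eliminate 2 elsewhere: Jack, Ivy, Bob, Kira.
Ivy has just one choice, so Ivy = 4. Eliminate 4 elsewhere: Liam, Priya.
That leaves Priya = 1. Strike 1 from Kira.
Kira's domain is down to {6}, so Kira = 6. Remove 6 from Jack.
Jack has just one choice, so Jack = 5. Eliminate 5 elsewhere: Liam, Bob.
Bob must be 7 (only option left).
Liam has just one choice, so Liam = 3.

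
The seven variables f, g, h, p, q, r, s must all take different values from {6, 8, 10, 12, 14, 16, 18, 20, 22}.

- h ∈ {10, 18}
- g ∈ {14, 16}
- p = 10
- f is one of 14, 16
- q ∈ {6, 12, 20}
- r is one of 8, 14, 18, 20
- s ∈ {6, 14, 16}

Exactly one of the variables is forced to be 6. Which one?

s

p's domain is down to {10}, so p = 10. So h can't be 10.
h has just one choice, so h = 18. Strike 18 from r.
f and g share exactly the 2 values {14, 16}; by pigeonhole those values go to them, so strike 14, 16 from r, s.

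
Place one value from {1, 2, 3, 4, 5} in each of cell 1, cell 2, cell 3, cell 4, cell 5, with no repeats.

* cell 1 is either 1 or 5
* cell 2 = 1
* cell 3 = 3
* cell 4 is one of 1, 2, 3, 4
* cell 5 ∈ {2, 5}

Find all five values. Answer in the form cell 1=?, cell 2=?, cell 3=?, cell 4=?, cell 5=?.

cell 2 must be 1 (only option left). So cell 1, cell 4 can't be 1.
That leaves cell 3 = 3. So cell 4 can't be 3.
cell 1 must be 5 (only option left). Remove 5 from cell 5.
cell 5 has just one choice, so cell 5 = 2. Eliminate 2 elsewhere: cell 4.
That leaves cell 4 = 4.

cell 1=5, cell 2=1, cell 3=3, cell 4=4, cell 5=2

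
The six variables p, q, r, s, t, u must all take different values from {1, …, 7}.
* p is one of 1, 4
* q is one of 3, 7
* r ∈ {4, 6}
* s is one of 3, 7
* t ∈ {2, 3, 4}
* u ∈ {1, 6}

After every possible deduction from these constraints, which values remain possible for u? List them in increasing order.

1, 6

The 6 variables together cover exactly {1, 2, 3, 4, 6, 7} — 6 values for 6 variables — and 2 appears only in t's list, so t = 2.
No further eliminations apply; u can still be any of 1, 6.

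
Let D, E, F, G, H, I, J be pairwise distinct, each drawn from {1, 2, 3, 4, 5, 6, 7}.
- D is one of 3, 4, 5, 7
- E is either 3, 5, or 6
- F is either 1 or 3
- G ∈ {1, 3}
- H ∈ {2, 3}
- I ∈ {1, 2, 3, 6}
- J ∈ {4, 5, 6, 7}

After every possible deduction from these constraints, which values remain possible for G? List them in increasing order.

F and G share exactly the 2 values {1, 3}; by pigeonhole those values go to them, so strike 1, 3 from D, E, H, I.
H must be 2 (only option left). Remove 2 from I.
I must be 6 (only option left). Strike 6 from E, J.
E's domain is down to {5}, so E = 5. Remove 5 from D, J.
No further eliminations apply; G can still be any of 1, 3.

1, 3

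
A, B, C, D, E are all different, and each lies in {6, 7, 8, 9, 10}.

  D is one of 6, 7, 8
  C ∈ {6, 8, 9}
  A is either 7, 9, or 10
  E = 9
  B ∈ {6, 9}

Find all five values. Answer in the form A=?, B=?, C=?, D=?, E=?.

A=10, B=6, C=8, D=7, E=9

E must be 9 (only option left). So A, B, C can't be 9.
B has just one choice, so B = 6. So C, D can't be 6.
That leaves C = 8. Remove 8 from D.
D's domain is down to {7}, so D = 7. Eliminate 7 elsewhere: A.
A's domain is down to {10}, so A = 10.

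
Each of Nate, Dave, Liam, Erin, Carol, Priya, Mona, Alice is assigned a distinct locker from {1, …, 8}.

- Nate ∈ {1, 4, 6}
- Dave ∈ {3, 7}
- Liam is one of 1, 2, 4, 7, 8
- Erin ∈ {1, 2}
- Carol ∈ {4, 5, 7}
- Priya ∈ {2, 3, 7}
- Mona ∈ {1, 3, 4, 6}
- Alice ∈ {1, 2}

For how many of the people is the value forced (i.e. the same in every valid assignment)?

2

The 8 variables draw from only 8 values {1, 2, 3, 4, 5, 6, 7, 8}, so each is used; only Carol can be 5, hence Carol = 5.
The 7 still-open variables draw from only 7 values {1, 2, 3, 4, 6, 7, 8}, so each is used; only Liam can be 8, hence Liam = 8.
Erin and Alice share exactly the 2 values {1, 2}; by pigeonhole those values go to them, so strike 1, 2 from Nate, Priya, Mona.
Dave and Priya share exactly the 2 values {3, 7}; by pigeonhole those values go to them, so strike 3, 7 from Mona.
Determined: Liam=8, Carol=5. The other people each still have more than one consistent value. That makes 2.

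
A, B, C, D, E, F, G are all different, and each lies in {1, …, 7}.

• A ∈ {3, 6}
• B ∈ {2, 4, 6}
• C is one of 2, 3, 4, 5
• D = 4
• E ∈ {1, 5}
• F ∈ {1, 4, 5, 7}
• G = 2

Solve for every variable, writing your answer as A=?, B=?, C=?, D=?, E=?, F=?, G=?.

D's domain is down to {4}, so D = 4. Strike 4 from B, C, F.
G's domain is down to {2}, so G = 2. Remove 2 from B, C.
That leaves B = 6. Remove 6 from A.
A has just one choice, so A = 3. Eliminate 3 elsewhere: C.
C has just one choice, so C = 5. Strike 5 from E, F.
E's domain is down to {1}, so E = 1. Strike 1 from F.
F's domain is down to {7}, so F = 7.

A=3, B=6, C=5, D=4, E=1, F=7, G=2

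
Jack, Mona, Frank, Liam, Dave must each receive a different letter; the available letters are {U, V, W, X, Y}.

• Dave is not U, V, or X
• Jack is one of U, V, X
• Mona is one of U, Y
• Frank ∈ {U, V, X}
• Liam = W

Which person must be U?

Liam must be W (only option left). Eliminate W elsewhere: Dave.
Dave must be Y (only option left). So Mona can't be Y.
So U goes to Mona.

Mona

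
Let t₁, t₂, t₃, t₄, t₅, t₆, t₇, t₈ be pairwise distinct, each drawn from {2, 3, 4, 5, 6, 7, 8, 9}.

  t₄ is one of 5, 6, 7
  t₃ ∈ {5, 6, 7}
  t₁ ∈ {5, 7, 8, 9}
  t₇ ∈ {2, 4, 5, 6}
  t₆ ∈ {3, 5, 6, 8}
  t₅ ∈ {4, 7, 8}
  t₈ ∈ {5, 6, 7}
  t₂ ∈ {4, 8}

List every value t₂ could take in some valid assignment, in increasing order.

4, 8

The 8 variables together cover exactly {2, 3, 4, 5, 6, 7, 8, 9} — 8 values for 8 variables — and 2 appears only in t₇'s list, so t₇ = 2.
Among the 7 still-open variables, 3 fits only t₆ (and all 7 values in {3, 4, 5, 6, 7, 8, 9} must be used), so t₆ = 3.
The 6 still-open variables draw from only 6 values {4, 5, 6, 7, 8, 9}, so each is used; only t₁ can be 9, hence t₁ = 9.
t₃, t₄, t₈ share exactly the 3 values {5, 6, 7}; by pigeonhole those values go to them, so strike 5, 6, 7 from t₅.
No further eliminations apply; t₂ can still be any of 4, 8.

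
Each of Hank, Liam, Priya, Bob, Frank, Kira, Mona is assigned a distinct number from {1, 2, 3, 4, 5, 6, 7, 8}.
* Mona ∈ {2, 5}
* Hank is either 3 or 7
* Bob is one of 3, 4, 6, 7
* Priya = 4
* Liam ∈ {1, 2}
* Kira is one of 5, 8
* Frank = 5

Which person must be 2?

Mona

Priya has just one choice, so Priya = 4. So Bob can't be 4.
That leaves Frank = 5. Strike 5 from Kira, Mona.
So 2 goes to Mona.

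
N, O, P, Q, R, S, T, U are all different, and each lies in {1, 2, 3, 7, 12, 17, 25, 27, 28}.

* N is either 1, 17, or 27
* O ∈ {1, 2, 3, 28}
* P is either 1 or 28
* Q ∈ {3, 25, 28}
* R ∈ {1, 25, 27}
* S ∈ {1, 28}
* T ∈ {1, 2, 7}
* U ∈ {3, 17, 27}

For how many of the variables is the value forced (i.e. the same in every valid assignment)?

2

Among the 8 variables, 7 fits only T (and all 8 values in {1, 2, 3, 7, 17, 25, 27, 28} must be used), so T = 7.
Among the 7 still-open variables, 2 fits only O (and all 7 values in {1, 2, 3, 17, 25, 27, 28} must be used), so O = 2.
P and S between them cover only {1, 28} — a naked pair. Remove those values from N, Q, R.
Determined: O=2, T=7. The other variables each still have more than one consistent value. That makes 2.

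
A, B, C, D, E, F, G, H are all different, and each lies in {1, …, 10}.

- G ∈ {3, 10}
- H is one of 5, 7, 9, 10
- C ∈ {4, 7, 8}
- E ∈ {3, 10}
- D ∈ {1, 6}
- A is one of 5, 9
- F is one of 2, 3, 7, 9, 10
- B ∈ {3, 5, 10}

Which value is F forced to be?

2

E and G share exactly the 2 values {3, 10}; by pigeonhole those values go to them, so strike 3, 10 from B, F, H.
B has just one choice, so B = 5. Strike 5 from A, H.
A's domain is down to {9}, so A = 9. Strike 9 from F, H.
That leaves H = 7. Strike 7 from C, F.
So F = 2.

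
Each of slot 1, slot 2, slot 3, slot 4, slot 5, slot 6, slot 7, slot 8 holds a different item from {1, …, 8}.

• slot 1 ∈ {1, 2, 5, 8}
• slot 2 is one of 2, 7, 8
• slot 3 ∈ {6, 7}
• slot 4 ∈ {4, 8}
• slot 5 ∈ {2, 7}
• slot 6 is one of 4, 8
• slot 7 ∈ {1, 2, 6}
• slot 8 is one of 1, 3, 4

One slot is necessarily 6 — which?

Among the 8 variables, 3 fits only slot 8 (and all 8 values in {1, 2, 3, 4, 5, 6, 7, 8} must be used), so slot 8 = 3.
The 7 still-open variables together cover exactly {1, 2, 4, 5, 6, 7, 8} — 7 values for 7 variables — and 5 appears only in slot 1's list, so slot 1 = 5.
The 6 still-open variables together cover exactly {1, 2, 4, 6, 7, 8} — 6 values for 6 variables — and 1 appears only in slot 7's list, so slot 7 = 1.
Among the 5 still-open variables, 6 fits only slot 3 (and all 5 values in {2, 4, 6, 7, 8} must be used), so slot 3 = 6.

slot 3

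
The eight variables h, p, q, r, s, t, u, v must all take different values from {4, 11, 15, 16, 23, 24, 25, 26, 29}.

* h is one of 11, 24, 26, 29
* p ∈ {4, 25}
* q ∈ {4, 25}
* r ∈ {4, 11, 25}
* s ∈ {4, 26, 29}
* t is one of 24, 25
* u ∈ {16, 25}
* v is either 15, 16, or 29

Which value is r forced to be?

The 8 variables together cover exactly {4, 11, 15, 16, 24, 25, 26, 29} — 8 values for 8 variables — and 15 appears only in v's list, so v = 15.
The 7 still-open variables draw from only 7 values {4, 11, 16, 24, 25, 26, 29}, so each is used; only u can be 16, hence u = 16.
p and q between them cover only {4, 25} — a naked pair. Remove those values from r, s, t.
So r = 11.

11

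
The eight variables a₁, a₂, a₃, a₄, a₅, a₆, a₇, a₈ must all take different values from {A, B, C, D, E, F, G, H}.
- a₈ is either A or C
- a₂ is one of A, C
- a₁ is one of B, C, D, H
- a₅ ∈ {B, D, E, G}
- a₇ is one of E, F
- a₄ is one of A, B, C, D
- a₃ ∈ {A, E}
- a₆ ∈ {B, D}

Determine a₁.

The 8 variables draw from only 8 values {A, B, C, D, E, F, G, H}, so each is used; only a₇ can be F, hence a₇ = F.
Among the 7 still-open variables, G fits only a₅ (and all 7 values in {A, B, C, D, E, G, H} must be used), so a₅ = G.
Among the 6 still-open variables, E fits only a₃ (and all 6 values in {A, B, C, D, E, H} must be used), so a₃ = E.
The 5 still-open variables together cover exactly {A, B, C, D, H} — 5 values for 5 variables — and H appears only in a₁'s list, so a₁ = H.

H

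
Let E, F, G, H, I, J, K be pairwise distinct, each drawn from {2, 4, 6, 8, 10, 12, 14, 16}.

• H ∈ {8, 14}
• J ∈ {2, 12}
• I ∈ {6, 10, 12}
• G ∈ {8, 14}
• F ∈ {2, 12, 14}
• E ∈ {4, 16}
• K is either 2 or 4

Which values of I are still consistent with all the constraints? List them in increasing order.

6, 10

G and H share exactly the 2 values {8, 14}; by pigeonhole those values go to them, so strike 8, 14 from F.
F and J share exactly the 2 values {2, 12}; by pigeonhole those values go to them, so strike 2, 12 from I, K.
K's domain is down to {4}, so K = 4. Eliminate 4 elsewhere: E.
E's domain is down to {16}, so E = 16.
No further eliminations apply; I can still be any of 6, 10.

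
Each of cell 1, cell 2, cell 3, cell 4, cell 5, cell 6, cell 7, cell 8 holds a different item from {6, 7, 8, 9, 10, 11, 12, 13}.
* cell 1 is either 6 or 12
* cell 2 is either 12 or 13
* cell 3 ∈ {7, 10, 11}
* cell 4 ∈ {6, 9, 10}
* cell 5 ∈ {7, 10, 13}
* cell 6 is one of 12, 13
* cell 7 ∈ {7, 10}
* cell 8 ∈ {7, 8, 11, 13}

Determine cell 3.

11

The 8 variables draw from only 8 values {6, 7, 8, 9, 10, 11, 12, 13}, so each is used; only cell 8 can be 8, hence cell 8 = 8.
Among the 7 still-open variables, 9 fits only cell 4 (and all 7 values in {6, 7, 9, 10, 11, 12, 13} must be used), so cell 4 = 9.
The 6 still-open variables together cover exactly {6, 7, 10, 11, 12, 13} — 6 values for 6 variables — and 6 appears only in cell 1's list, so cell 1 = 6.
Among the 5 still-open variables, 11 fits only cell 3 (and all 5 values in {7, 10, 11, 12, 13} must be used), so cell 3 = 11.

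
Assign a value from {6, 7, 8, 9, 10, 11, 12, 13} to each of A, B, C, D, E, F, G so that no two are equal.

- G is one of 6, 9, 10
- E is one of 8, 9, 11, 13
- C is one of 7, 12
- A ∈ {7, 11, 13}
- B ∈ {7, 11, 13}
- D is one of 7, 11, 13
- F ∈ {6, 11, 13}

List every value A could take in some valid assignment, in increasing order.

7, 11, 13

A, B, D share exactly the 3 values {7, 11, 13}; by pigeonhole those values go to them, so strike 7, 11, 13 from C, E, F.
C's domain is down to {12}, so C = 12.
F's domain is down to {6}, so F = 6. Remove 6 from G.
No further eliminations apply; A can still be any of 7, 11, 13.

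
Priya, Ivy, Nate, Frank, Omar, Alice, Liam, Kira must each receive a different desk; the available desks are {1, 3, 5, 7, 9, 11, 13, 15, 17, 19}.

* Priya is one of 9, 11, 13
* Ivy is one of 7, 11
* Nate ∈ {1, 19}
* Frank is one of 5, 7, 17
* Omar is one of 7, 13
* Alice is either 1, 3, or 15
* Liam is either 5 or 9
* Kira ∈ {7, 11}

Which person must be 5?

Liam

Ivy and Kira between them cover only {7, 11} — a naked pair. Remove those values from Priya, Frank, Omar.
Omar has just one choice, so Omar = 13. So Priya can't be 13.
Priya's domain is down to {9}, so Priya = 9. Strike 9 from Liam.
So 5 goes to Liam.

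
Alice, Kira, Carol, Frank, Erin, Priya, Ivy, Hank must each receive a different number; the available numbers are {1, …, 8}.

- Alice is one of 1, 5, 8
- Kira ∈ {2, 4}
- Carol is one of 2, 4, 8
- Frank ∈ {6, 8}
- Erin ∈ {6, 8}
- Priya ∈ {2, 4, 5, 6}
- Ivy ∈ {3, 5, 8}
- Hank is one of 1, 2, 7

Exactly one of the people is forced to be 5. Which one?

Priya

The 8 variables draw from only 8 values {1, 2, 3, 4, 5, 6, 7, 8}, so each is used; only Ivy can be 3, hence Ivy = 3.
The 7 still-open variables draw from only 7 values {1, 2, 4, 5, 6, 7, 8}, so each is used; only Hank can be 7, hence Hank = 7.
Among the 6 still-open variables, 1 fits only Alice (and all 6 values in {1, 2, 4, 5, 6, 8} must be used), so Alice = 1.
The 5 still-open variables together cover exactly {2, 4, 5, 6, 8} — 5 values for 5 variables — and 5 appears only in Priya's list, so Priya = 5.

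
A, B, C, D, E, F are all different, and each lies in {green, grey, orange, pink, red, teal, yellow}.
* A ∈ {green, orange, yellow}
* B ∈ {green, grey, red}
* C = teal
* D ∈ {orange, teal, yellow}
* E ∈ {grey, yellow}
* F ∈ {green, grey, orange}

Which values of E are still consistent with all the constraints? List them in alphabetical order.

grey, yellow

C must be teal (only option left). Strike teal from D.
The 5 still-open variables together cover exactly {green, grey, orange, red, yellow} — 5 values for 5 variables — and red appears only in B's list, so B = red.
No further eliminations apply; E can still be any of grey, yellow.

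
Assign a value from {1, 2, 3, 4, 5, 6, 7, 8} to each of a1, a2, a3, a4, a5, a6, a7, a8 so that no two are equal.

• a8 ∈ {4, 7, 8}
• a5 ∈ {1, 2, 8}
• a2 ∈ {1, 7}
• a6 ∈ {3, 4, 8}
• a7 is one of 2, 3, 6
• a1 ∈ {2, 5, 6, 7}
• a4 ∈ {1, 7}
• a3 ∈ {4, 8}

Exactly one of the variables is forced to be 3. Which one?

a6

The 8 variables together cover exactly {1, 2, 3, 4, 5, 6, 7, 8} — 8 values for 8 variables — and 5 appears only in a1's list, so a1 = 5.
The 7 still-open variables together cover exactly {1, 2, 3, 4, 6, 7, 8} — 7 values for 7 variables — and 6 appears only in a7's list, so a7 = 6.
Among the 6 still-open variables, 2 fits only a5 (and all 6 values in {1, 2, 3, 4, 7, 8} must be used), so a5 = 2.
The 5 still-open variables draw from only 5 values {1, 3, 4, 7, 8}, so each is used; only a6 can be 3, hence a6 = 3.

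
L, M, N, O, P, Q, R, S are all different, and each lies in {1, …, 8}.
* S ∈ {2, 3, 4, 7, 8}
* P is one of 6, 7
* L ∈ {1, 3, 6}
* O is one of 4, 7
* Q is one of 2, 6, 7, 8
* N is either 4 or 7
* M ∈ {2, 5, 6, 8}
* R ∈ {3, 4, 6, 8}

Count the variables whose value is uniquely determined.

The 8 variables draw from only 8 values {1, 2, 3, 4, 5, 6, 7, 8}, so each is used; only L can be 1, hence L = 1.
The 7 still-open variables together cover exactly {2, 3, 4, 5, 6, 7, 8} — 7 values for 7 variables — and 5 appears only in M's list, so M = 5.
N and O share exactly the 2 values {4, 7}; by pigeonhole those values go to them, so strike 4, 7 from P, Q, R, S.
P has just one choice, so P = 6. Remove 6 from Q, R.
Determined: L=1, M=5, P=6. The other variables each still have more than one consistent value. That makes 3.

3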